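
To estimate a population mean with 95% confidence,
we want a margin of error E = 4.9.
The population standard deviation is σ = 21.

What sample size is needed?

Answer: n = 71

Derivation:
z_0.025 = 1.960
n = (z×σ/E)² = (1.960×21/4.9)²
n = 70.5600
Round up: n = 71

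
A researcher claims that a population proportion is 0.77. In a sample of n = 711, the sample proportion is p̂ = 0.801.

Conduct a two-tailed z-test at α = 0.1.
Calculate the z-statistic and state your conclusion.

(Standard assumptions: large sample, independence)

Answer: z = 1.9643, reject H₀

Derivation:
H₀: p = 0.77, H₁: p ≠ 0.77
Standard error: SE = √(p₀(1-p₀)/n) = √(0.77×0.23/711) = 0.015782
z-statistic: z = (p̂ - p₀)/SE = (0.801 - 0.77)/0.015782 = 1.9643
Critical value: z_0.05 = ±1.645
p-value = 0.0495
Decision: reject H₀ at α = 0.1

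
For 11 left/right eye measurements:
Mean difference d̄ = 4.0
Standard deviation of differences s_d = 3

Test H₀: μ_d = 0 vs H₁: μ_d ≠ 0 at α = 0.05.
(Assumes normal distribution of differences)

df = n - 1 = 10
SE = s_d/√n = 3/√11 = 0.9045
t = d̄/SE = 4.0/0.9045 = 4.4223
Critical value: t_{0.025,10} = ±2.228
p-value ≈ 0.0013
Decision: reject H₀

Answer: t = 4.4223, reject H₀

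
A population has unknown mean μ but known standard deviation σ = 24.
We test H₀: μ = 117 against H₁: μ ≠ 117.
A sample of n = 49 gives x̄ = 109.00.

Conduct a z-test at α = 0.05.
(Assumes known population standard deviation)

Standard error: SE = σ/√n = 24/√49 = 3.4286
z-statistic: z = (x̄ - μ₀)/SE = (109.00 - 117)/3.4286 = -2.3333
Critical value: ±1.960
p-value = 0.0196
Decision: reject H₀

Answer: z = -2.3333, reject H₀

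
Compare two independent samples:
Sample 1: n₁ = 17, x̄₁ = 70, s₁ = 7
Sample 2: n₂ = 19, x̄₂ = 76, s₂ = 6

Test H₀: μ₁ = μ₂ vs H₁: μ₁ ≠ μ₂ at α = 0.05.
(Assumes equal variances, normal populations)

Pooled variance: s²_p = [16×7² + 18×6²]/(34) = 42.1176
s_p = 6.4898
SE = s_p×√(1/n₁ + 1/n₂) = 6.4898×√(1/17 + 1/19) = 2.1666
t = (x̄₁ - x̄₂)/SE = (70 - 76)/2.1666 = -2.7693
df = 34, t-critical = ±2.032
Decision: reject H₀

Answer: t = -2.7693, reject H₀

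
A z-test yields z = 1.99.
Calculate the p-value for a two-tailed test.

For z = 1.99:
p = 2×P(Z > |1.99|) = 2×(1 - Φ(1.99)) = 0.0466

Answer: p-value ≈ 0.0466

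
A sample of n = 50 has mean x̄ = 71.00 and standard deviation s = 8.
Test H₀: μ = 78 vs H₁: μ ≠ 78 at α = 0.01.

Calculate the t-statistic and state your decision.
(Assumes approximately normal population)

Answer: t = -6.1870, reject H₀

Derivation:
df = n - 1 = 49
SE = s/√n = 8/√50 = 1.1314
t = (x̄ - μ₀)/SE = (71.00 - 78)/1.1314 = -6.1870
Critical value: t_{0.005,49} = ±2.680
p-value < 0.0001
Decision: reject H₀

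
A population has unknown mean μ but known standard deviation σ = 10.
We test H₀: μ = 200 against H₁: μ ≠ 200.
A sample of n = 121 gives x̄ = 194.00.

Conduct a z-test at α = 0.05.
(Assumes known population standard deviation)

Standard error: SE = σ/√n = 10/√121 = 0.9091
z-statistic: z = (x̄ - μ₀)/SE = (194.00 - 200)/0.9091 = -6.5999
Critical value: ±1.960
p-value < 0.0001
Decision: reject H₀

Answer: z = -6.5999, reject H₀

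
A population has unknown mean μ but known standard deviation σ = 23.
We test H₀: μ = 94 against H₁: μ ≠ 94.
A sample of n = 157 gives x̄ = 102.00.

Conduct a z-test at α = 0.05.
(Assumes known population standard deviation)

Standard error: SE = σ/√n = 23/√157 = 1.8356
z-statistic: z = (x̄ - μ₀)/SE = (102.00 - 94)/1.8356 = 4.3582
Critical value: ±1.960
p-value < 0.0001
Decision: reject H₀

Answer: z = 4.3582, reject H₀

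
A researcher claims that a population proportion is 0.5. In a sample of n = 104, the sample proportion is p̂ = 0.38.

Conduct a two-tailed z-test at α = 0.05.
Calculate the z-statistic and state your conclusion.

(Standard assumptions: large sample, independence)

Answer: z = -2.4475, reject H₀

Derivation:
H₀: p = 0.5, H₁: p ≠ 0.5
Standard error: SE = √(p₀(1-p₀)/n) = √(0.5×0.5/104) = 0.049029
z-statistic: z = (p̂ - p₀)/SE = (0.38 - 0.5)/0.049029 = -2.4475
Critical value: z_0.025 = ±1.960
p-value = 0.0144
Decision: reject H₀ at α = 0.05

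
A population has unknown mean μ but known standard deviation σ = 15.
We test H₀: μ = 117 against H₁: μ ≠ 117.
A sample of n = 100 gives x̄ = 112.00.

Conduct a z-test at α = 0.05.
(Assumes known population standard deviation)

Answer: z = -3.3333, reject H₀

Derivation:
Standard error: SE = σ/√n = 15/√100 = 1.5000
z-statistic: z = (x̄ - μ₀)/SE = (112.00 - 117)/1.5000 = -3.3333
Critical value: ±1.960
p-value = 0.0009
Decision: reject H₀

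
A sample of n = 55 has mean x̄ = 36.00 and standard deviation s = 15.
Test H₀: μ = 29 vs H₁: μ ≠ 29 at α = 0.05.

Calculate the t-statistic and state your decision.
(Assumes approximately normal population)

df = n - 1 = 54
SE = s/√n = 15/√55 = 2.0226
t = (x̄ - μ₀)/SE = (36.00 - 29)/2.0226 = 3.4609
Critical value: t_{0.025,54} = ±2.005
p-value ≈ 0.0011
Decision: reject H₀

Answer: t = 3.4609, reject H₀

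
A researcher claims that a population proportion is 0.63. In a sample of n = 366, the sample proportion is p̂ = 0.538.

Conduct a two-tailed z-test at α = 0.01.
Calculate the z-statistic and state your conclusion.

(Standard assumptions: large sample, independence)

Answer: z = -3.6454, reject H₀

Derivation:
H₀: p = 0.63, H₁: p ≠ 0.63
Standard error: SE = √(p₀(1-p₀)/n) = √(0.63×0.37/366) = 0.025237
z-statistic: z = (p̂ - p₀)/SE = (0.538 - 0.63)/0.025237 = -3.6454
Critical value: z_0.005 = ±2.576
p-value = 0.0003
Decision: reject H₀ at α = 0.01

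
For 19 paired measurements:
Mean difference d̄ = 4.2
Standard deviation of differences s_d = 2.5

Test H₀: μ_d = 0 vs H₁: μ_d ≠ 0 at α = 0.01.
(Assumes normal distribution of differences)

df = n - 1 = 18
SE = s_d/√n = 2.5/√19 = 0.5735
t = d̄/SE = 4.2/0.5735 = 7.3235
Critical value: t_{0.005,18} = ±2.878
p-value < 0.0001
Decision: reject H₀

Answer: t = 7.3235, reject H₀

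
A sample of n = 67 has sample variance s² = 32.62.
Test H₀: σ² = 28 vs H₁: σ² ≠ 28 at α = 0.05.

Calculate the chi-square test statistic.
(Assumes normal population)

Answer: χ² = 76.8900, fail to reject H₀

Derivation:
df = n - 1 = 66
χ² = (n-1)s²/σ₀² = 66×32.62/28 = 76.8900
Critical values: χ²_{0.975,66} = 45.431, χ²_{0.025,66} = 90.349
Rejection region: χ² < 45.431 or χ² > 90.349
Decision: fail to reject H₀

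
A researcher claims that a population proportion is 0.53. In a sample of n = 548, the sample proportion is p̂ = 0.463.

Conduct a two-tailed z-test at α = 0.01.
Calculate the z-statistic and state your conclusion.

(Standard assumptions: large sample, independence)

H₀: p = 0.53, H₁: p ≠ 0.53
Standard error: SE = √(p₀(1-p₀)/n) = √(0.53×0.47/548) = 0.021320
z-statistic: z = (p̂ - p₀)/SE = (0.463 - 0.53)/0.021320 = -3.1426
Critical value: z_0.005 = ±2.576
p-value = 0.0017
Decision: reject H₀ at α = 0.01

Answer: z = -3.1426, reject H₀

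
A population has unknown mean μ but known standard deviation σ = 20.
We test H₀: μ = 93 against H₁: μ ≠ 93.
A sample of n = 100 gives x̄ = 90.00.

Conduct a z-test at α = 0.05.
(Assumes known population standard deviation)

Answer: z = -1.5000, fail to reject H₀

Derivation:
Standard error: SE = σ/√n = 20/√100 = 2.0000
z-statistic: z = (x̄ - μ₀)/SE = (90.00 - 93)/2.0000 = -1.5000
Critical value: ±1.960
p-value = 0.1336
Decision: fail to reject H₀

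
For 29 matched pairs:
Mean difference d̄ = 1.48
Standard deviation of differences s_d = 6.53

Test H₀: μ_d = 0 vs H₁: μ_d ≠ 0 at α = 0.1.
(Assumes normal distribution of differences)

df = n - 1 = 28
SE = s_d/√n = 6.53/√29 = 1.2126
t = d̄/SE = 1.48/1.2126 = 1.2205
Critical value: t_{0.05,28} = ±1.701
p-value ≈ 0.2325
Decision: fail to reject H₀

Answer: t = 1.2205, fail to reject H₀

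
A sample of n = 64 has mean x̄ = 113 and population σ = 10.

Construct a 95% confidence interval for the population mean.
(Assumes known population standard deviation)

Answer: (110.5500, 115.4500)

Derivation:
Confidence level: 95%, α = 0.05
z_0.025 = 1.960
SE = σ/√n = 10/√64 = 1.2500
Margin of error = 1.960 × 1.2500 = 2.4500
CI: x̄ ± margin = 113 ± 2.4500
CI: (110.5500, 115.4500)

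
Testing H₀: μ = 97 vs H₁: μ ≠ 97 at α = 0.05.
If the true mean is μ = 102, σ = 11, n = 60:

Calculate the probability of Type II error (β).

SE = σ/√n = 11/√60 = 1.4201
Critical values: μ₀ ± z_0.025×SE = 97 ± 1.960×1.4201
Acceptance region: (94.2166, 99.7834)
Under H₁ (μ = 102): z_high = (99.7834 - 102)/1.4201 = -1.5609, z_low = (94.2166 - 102)/1.4201 = -5.4809
β = P(not reject | H₁) = Φ(-1.5609) - Φ(-5.4809) ≈ 0.0593

Answer: β ≈ 0.0593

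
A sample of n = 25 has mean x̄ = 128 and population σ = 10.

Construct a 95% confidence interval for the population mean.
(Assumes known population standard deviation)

Confidence level: 95%, α = 0.05
z_0.025 = 1.960
SE = σ/√n = 10/√25 = 2.0000
Margin of error = 1.960 × 2.0000 = 3.9200
CI: x̄ ± margin = 128 ± 3.9200
CI: (124.0800, 131.9200)

Answer: (124.0800, 131.9200)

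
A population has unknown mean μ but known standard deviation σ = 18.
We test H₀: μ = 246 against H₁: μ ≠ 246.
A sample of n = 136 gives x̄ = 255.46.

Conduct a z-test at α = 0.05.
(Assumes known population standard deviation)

Standard error: SE = σ/√n = 18/√136 = 1.5435
z-statistic: z = (x̄ - μ₀)/SE = (255.46 - 246)/1.5435 = 6.1289
Critical value: ±1.960
p-value < 0.0001
Decision: reject H₀

Answer: z = 6.1289, reject H₀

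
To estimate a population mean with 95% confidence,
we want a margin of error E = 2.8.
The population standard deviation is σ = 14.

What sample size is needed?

Answer: n = 97

Derivation:
z_0.025 = 1.960
n = (z×σ/E)² = (1.960×14/2.8)²
n = 96.0400
Round up: n = 97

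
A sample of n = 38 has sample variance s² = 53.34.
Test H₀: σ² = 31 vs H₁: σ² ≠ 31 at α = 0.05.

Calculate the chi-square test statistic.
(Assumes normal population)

df = n - 1 = 37
χ² = (n-1)s²/σ₀² = 37×53.34/31 = 63.6639
Critical values: χ²_{0.975,37} = 22.106, χ²_{0.025,37} = 55.668
Rejection region: χ² < 22.106 or χ² > 55.668
Decision: reject H₀

Answer: χ² = 63.6639, reject H₀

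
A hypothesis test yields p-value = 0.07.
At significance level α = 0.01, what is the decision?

Compare p-value to α:
0.07 ≥ 0.01
Decision: fail to reject H₀

Answer: fail to reject H₀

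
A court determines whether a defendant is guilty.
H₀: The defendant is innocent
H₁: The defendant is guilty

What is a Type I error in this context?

A Type I error (probability α) occurs when we reject a true H₀.
A Type II error (probability β) occurs when we fail to reject a false H₀.

Answer: Convicting an innocent person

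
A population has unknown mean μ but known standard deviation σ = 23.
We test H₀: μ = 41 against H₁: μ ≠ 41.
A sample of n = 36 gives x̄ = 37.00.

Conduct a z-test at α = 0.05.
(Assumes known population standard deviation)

Standard error: SE = σ/√n = 23/√36 = 3.8333
z-statistic: z = (x̄ - μ₀)/SE = (37.00 - 41)/3.8333 = -1.0435
Critical value: ±1.960
p-value = 0.2967
Decision: fail to reject H₀

Answer: z = -1.0435, fail to reject H₀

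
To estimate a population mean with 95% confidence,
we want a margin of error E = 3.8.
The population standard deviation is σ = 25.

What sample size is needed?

Answer: n = 167

Derivation:
z_0.025 = 1.960
n = (z×σ/E)² = (1.960×25/3.8)²
n = 166.2742
Round up: n = 167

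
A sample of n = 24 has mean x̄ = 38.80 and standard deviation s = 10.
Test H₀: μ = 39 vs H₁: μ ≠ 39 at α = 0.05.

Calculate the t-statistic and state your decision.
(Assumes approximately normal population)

Answer: t = -0.0980, fail to reject H₀

Derivation:
df = n - 1 = 23
SE = s/√n = 10/√24 = 2.0412
t = (x̄ - μ₀)/SE = (38.80 - 39)/2.0412 = -0.0980
Critical value: t_{0.025,23} = ±2.069
p-value ≈ 0.9228
Decision: fail to reject H₀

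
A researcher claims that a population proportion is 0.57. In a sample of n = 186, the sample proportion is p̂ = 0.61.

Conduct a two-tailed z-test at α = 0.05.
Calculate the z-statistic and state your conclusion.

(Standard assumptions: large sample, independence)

H₀: p = 0.57, H₁: p ≠ 0.57
Standard error: SE = √(p₀(1-p₀)/n) = √(0.57×0.43/186) = 0.036301
z-statistic: z = (p̂ - p₀)/SE = (0.61 - 0.57)/0.036301 = 1.1019
Critical value: z_0.025 = ±1.960
p-value = 0.2705
Decision: fail to reject H₀ at α = 0.05

Answer: z = 1.1019, fail to reject H₀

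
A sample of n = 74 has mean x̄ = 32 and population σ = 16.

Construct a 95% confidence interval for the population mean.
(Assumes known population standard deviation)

Confidence level: 95%, α = 0.05
z_0.025 = 1.960
SE = σ/√n = 16/√74 = 1.8600
Margin of error = 1.960 × 1.8600 = 3.6456
CI: x̄ ± margin = 32 ± 3.6456
CI: (28.3544, 35.6456)

Answer: (28.3544, 35.6456)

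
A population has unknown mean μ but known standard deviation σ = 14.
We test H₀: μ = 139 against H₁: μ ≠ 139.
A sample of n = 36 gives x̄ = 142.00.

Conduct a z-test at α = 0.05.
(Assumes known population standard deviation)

Answer: z = 1.2857, fail to reject H₀

Derivation:
Standard error: SE = σ/√n = 14/√36 = 2.3333
z-statistic: z = (x̄ - μ₀)/SE = (142.00 - 139)/2.3333 = 1.2857
Critical value: ±1.960
p-value = 0.1985
Decision: fail to reject H₀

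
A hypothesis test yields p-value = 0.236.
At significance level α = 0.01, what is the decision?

Compare p-value to α:
0.236 ≥ 0.01
Decision: fail to reject H₀

Answer: fail to reject H₀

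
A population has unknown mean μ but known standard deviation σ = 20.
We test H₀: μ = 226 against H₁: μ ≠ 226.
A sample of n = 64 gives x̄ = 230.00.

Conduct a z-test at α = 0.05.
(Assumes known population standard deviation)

Standard error: SE = σ/√n = 20/√64 = 2.5000
z-statistic: z = (x̄ - μ₀)/SE = (230.00 - 226)/2.5000 = 1.6000
Critical value: ±1.960
p-value = 0.1096
Decision: fail to reject H₀

Answer: z = 1.6000, fail to reject H₀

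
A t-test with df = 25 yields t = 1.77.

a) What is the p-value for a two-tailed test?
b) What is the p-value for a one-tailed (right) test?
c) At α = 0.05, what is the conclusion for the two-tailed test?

Answer: a) 0.0889, b) 0.0445, c) fail to reject H₀

Derivation:
Using t-distribution with df = 25:
a) Two-tailed: p = 2×P(T > 1.77) = 0.0889
b) One-tailed: p = P(T > 1.77) = 0.0445
c) 0.0889 ≥ 0.05, fail to reject H₀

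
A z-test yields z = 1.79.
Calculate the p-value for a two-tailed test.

For z = 1.79:
p = 2×P(Z > |1.79|) = 2×(1 - Φ(1.79)) = 0.0735

Answer: p-value ≈ 0.0735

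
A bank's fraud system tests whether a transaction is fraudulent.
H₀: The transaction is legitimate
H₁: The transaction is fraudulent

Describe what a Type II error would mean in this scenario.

Answer: Allowing a fraudulent transaction to go through

Derivation:
Type I error (α): Rejecting H₀ when H₀ is true
Type II error (β): Failing to reject H₀ when H₁ is true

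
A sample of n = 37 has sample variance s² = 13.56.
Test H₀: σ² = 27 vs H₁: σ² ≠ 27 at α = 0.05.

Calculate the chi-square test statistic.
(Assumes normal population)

Answer: χ² = 18.0800, reject H₀

Derivation:
df = n - 1 = 36
χ² = (n-1)s²/σ₀² = 36×13.56/27 = 18.0800
Critical values: χ²_{0.975,36} = 21.336, χ²_{0.025,36} = 54.437
Rejection region: χ² < 21.336 or χ² > 54.437
Decision: reject H₀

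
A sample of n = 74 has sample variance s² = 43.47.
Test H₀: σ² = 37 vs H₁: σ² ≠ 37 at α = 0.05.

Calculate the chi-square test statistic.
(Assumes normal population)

df = n - 1 = 73
χ² = (n-1)s²/σ₀² = 73×43.47/37 = 85.7651
Critical values: χ²_{0.975,73} = 51.265, χ²_{0.025,73} = 98.516
Rejection region: χ² < 51.265 or χ² > 98.516
Decision: fail to reject H₀

Answer: χ² = 85.7651, fail to reject H₀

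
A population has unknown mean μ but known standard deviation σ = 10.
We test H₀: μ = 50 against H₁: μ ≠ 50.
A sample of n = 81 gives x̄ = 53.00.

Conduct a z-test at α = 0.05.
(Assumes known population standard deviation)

Standard error: SE = σ/√n = 10/√81 = 1.1111
z-statistic: z = (x̄ - μ₀)/SE = (53.00 - 50)/1.1111 = 2.7000
Critical value: ±1.960
p-value = 0.0069
Decision: reject H₀

Answer: z = 2.7000, reject H₀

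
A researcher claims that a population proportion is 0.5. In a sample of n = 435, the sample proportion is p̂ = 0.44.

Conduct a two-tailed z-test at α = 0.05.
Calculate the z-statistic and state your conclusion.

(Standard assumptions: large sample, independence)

Answer: z = -2.5028, reject H₀

Derivation:
H₀: p = 0.5, H₁: p ≠ 0.5
Standard error: SE = √(p₀(1-p₀)/n) = √(0.5×0.5/435) = 0.023973
z-statistic: z = (p̂ - p₀)/SE = (0.44 - 0.5)/0.023973 = -2.5028
Critical value: z_0.025 = ±1.960
p-value = 0.0123
Decision: reject H₀ at α = 0.05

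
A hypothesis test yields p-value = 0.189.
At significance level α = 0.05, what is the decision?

Answer: fail to reject H₀

Derivation:
Compare p-value to α:
0.189 ≥ 0.05
Decision: fail to reject H₀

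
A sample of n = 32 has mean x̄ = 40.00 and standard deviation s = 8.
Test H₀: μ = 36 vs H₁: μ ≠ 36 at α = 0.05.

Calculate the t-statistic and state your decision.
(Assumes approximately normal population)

Answer: t = 2.8285, reject H₀

Derivation:
df = n - 1 = 31
SE = s/√n = 8/√32 = 1.4142
t = (x̄ - μ₀)/SE = (40.00 - 36)/1.4142 = 2.8285
Critical value: t_{0.025,31} = ±2.040
p-value ≈ 0.0081
Decision: reject H₀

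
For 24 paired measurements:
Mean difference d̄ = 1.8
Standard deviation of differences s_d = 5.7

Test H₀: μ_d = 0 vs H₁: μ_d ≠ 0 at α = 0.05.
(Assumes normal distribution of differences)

df = n - 1 = 23
SE = s_d/√n = 5.7/√24 = 1.1635
t = d̄/SE = 1.8/1.1635 = 1.5471
Critical value: t_{0.025,23} = ±2.069
p-value ≈ 0.1355
Decision: fail to reject H₀

Answer: t = 1.5471, fail to reject H₀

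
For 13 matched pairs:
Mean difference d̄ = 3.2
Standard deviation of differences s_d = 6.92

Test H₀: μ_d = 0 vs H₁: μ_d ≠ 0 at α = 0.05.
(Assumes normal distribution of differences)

Answer: t = 1.6673, fail to reject H₀

Derivation:
df = n - 1 = 12
SE = s_d/√n = 6.92/√13 = 1.9193
t = d̄/SE = 3.2/1.9193 = 1.6673
Critical value: t_{0.025,12} = ±2.179
p-value ≈ 0.1213
Decision: fail to reject H₀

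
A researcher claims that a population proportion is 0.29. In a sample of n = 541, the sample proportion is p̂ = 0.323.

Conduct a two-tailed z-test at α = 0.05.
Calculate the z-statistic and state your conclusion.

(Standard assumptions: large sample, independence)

Answer: z = 1.6915, fail to reject H₀

Derivation:
H₀: p = 0.29, H₁: p ≠ 0.29
Standard error: SE = √(p₀(1-p₀)/n) = √(0.29×0.71/541) = 0.019509
z-statistic: z = (p̂ - p₀)/SE = (0.323 - 0.29)/0.019509 = 1.6915
Critical value: z_0.025 = ±1.960
p-value = 0.0907
Decision: fail to reject H₀ at α = 0.05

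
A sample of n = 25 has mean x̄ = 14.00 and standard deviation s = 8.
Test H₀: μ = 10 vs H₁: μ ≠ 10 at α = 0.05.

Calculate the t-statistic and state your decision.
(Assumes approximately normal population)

Answer: t = 2.5000, reject H₀

Derivation:
df = n - 1 = 24
SE = s/√n = 8/√25 = 1.6000
t = (x̄ - μ₀)/SE = (14.00 - 10)/1.6000 = 2.5000
Critical value: t_{0.025,24} = ±2.064
p-value ≈ 0.0197
Decision: reject H₀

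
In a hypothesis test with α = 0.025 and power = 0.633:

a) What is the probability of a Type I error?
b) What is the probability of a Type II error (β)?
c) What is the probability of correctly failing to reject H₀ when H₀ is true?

a) Type I error probability = α = 0.025
b) Power = P(reject H₀ | H₁ true) = 1 - β = 0.633, so Type II error probability = β = 1 - Power = 0.367
c) P(fail to reject H₀ | H₀ true) = 1 - α = 0.975

Answer: a) 0.025, b) 0.367, c) 0.975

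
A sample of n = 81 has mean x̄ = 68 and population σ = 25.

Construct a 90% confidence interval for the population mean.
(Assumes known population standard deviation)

Answer: (63.4305, 72.5695)

Derivation:
Confidence level: 90%, α = 0.1
z_0.05 = 1.645
SE = σ/√n = 25/√81 = 2.7778
Margin of error = 1.645 × 2.7778 = 4.5695
CI: x̄ ± margin = 68 ± 4.5695
CI: (63.4305, 72.5695)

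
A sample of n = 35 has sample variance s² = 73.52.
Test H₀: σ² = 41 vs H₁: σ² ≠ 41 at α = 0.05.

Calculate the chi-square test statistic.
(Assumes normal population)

Answer: χ² = 60.9678, reject H₀

Derivation:
df = n - 1 = 34
χ² = (n-1)s²/σ₀² = 34×73.52/41 = 60.9678
Critical values: χ²_{0.975,34} = 19.806, χ²_{0.025,34} = 51.966
Rejection region: χ² < 19.806 or χ² > 51.966
Decision: reject H₀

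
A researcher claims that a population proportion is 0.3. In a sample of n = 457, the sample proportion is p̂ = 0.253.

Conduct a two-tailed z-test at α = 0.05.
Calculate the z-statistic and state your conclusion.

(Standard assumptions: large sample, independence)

H₀: p = 0.3, H₁: p ≠ 0.3
Standard error: SE = √(p₀(1-p₀)/n) = √(0.3×0.7/457) = 0.021436
z-statistic: z = (p̂ - p₀)/SE = (0.253 - 0.3)/0.021436 = -2.1926
Critical value: z_0.025 = ±1.960
p-value = 0.0283
Decision: reject H₀ at α = 0.05

Answer: z = -2.1926, reject H₀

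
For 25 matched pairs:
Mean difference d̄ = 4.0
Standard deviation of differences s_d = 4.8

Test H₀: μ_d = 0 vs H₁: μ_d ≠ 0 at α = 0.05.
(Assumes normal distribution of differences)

Answer: t = 4.1667, reject H₀

Derivation:
df = n - 1 = 24
SE = s_d/√n = 4.8/√25 = 0.9600
t = d̄/SE = 4.0/0.9600 = 4.1667
Critical value: t_{0.025,24} = ±2.064
p-value ≈ 0.0003
Decision: reject H₀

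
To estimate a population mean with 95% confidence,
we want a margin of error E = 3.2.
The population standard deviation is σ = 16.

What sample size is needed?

Answer: n = 97

Derivation:
z_0.025 = 1.960
n = (z×σ/E)² = (1.960×16/3.2)²
n = 96.0400
Round up: n = 97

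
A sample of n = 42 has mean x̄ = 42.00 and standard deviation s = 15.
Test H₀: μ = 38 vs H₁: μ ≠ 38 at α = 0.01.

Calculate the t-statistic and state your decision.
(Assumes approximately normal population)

df = n - 1 = 41
SE = s/√n = 15/√42 = 2.3146
t = (x̄ - μ₀)/SE = (42.00 - 38)/2.3146 = 1.7282
Critical value: t_{0.005,41} = ±2.701
p-value ≈ 0.0915
Decision: fail to reject H₀

Answer: t = 1.7282, fail to reject H₀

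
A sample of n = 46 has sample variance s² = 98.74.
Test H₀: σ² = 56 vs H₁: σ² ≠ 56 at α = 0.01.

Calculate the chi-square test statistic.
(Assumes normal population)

df = n - 1 = 45
χ² = (n-1)s²/σ₀² = 45×98.74/56 = 79.3446
Critical values: χ²_{0.995,45} = 24.311, χ²_{0.005,45} = 73.166
Rejection region: χ² < 24.311 or χ² > 73.166
Decision: reject H₀

Answer: χ² = 79.3446, reject H₀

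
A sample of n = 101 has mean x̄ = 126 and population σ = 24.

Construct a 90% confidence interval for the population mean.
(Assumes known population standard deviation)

Answer: (122.0716, 129.9284)

Derivation:
Confidence level: 90%, α = 0.1
z_0.05 = 1.645
SE = σ/√n = 24/√101 = 2.3881
Margin of error = 1.645 × 2.3881 = 3.9284
CI: x̄ ± margin = 126 ± 3.9284
CI: (122.0716, 129.9284)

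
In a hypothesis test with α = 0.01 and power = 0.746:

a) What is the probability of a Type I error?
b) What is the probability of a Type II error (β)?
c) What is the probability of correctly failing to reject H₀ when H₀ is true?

Answer: a) 0.01, b) 0.254, c) 0.99

Derivation:
a) Type I error probability = α = 0.01
b) Power = P(reject H₀ | H₁ true) = 1 - β = 0.746, so Type II error probability = β = 1 - Power = 0.254
c) P(fail to reject H₀ | H₀ true) = 1 - α = 0.99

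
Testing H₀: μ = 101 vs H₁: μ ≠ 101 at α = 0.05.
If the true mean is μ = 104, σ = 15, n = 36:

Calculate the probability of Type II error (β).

Answer: β ≈ 0.7756

Derivation:
SE = σ/√n = 15/√36 = 2.5000
Critical values: μ₀ ± z_0.025×SE = 101 ± 1.960×2.5000
Acceptance region: (96.1000, 105.9000)
Under H₁ (μ = 104): z_high = (105.9000 - 104)/2.5000 = 0.7600, z_low = (96.1000 - 104)/2.5000 = -3.1600
β = P(not reject | H₁) = Φ(0.7600) - Φ(-3.1600) ≈ 0.7756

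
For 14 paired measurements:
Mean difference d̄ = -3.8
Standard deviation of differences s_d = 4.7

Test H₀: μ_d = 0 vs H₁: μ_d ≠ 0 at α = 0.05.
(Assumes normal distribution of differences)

df = n - 1 = 13
SE = s_d/√n = 4.7/√14 = 1.2561
t = d̄/SE = -3.8/1.2561 = -3.0252
Critical value: t_{0.025,13} = ±2.160
p-value ≈ 0.0098
Decision: reject H₀

Answer: t = -3.0252, reject H₀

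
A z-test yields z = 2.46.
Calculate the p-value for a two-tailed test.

For z = 2.46:
p = 2×P(Z > |2.46|) = 2×(1 - Φ(2.46)) = 0.0139

Answer: p-value ≈ 0.0139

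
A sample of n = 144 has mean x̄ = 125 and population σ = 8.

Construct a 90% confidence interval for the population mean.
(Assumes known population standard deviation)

Confidence level: 90%, α = 0.1
z_0.05 = 1.645
SE = σ/√n = 8/√144 = 0.6667
Margin of error = 1.645 × 0.6667 = 1.0967
CI: x̄ ± margin = 125 ± 1.0967
CI: (123.9033, 126.0967)

Answer: (123.9033, 126.0967)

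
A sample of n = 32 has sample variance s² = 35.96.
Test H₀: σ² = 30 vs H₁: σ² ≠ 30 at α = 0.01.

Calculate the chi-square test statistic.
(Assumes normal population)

df = n - 1 = 31
χ² = (n-1)s²/σ₀² = 31×35.96/30 = 37.1587
Critical values: χ²_{0.995,31} = 14.458, χ²_{0.005,31} = 55.003
Rejection region: χ² < 14.458 or χ² > 55.003
Decision: fail to reject H₀

Answer: χ² = 37.1587, fail to reject H₀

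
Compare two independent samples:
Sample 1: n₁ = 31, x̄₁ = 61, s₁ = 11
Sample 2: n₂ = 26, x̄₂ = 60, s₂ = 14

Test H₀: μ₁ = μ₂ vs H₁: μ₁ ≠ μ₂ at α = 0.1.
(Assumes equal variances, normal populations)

Answer: t = 0.3020, fail to reject H₀

Derivation:
Pooled variance: s²_p = [30×11² + 25×14²]/(55) = 155.0909
s_p = 12.4535
SE = s_p×√(1/n₁ + 1/n₂) = 12.4535×√(1/31 + 1/26) = 3.3118
t = (x̄₁ - x̄₂)/SE = (61 - 60)/3.3118 = 0.3020
df = 55, t-critical = ±1.673
Decision: fail to reject H₀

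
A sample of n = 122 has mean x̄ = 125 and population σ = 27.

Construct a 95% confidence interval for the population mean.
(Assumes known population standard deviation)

Answer: (120.2088, 129.7912)

Derivation:
Confidence level: 95%, α = 0.05
z_0.025 = 1.960
SE = σ/√n = 27/√122 = 2.4445
Margin of error = 1.960 × 2.4445 = 4.7912
CI: x̄ ± margin = 125 ± 4.7912
CI: (120.2088, 129.7912)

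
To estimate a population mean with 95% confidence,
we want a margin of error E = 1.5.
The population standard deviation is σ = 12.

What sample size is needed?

Answer: n = 246

Derivation:
z_0.025 = 1.960
n = (z×σ/E)² = (1.960×12/1.5)²
n = 245.8624
Round up: n = 246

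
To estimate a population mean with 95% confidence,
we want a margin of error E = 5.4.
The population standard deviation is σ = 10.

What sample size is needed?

Answer: n = 14

Derivation:
z_0.025 = 1.960
n = (z×σ/E)² = (1.960×10/5.4)²
n = 13.1742
Round up: n = 14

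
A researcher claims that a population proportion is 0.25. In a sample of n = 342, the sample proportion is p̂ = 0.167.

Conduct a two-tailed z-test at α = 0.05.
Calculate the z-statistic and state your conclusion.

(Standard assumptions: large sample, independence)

Answer: z = -3.5447, reject H₀

Derivation:
H₀: p = 0.25, H₁: p ≠ 0.25
Standard error: SE = √(p₀(1-p₀)/n) = √(0.25×0.75/342) = 0.023415
z-statistic: z = (p̂ - p₀)/SE = (0.167 - 0.25)/0.023415 = -3.5447
Critical value: z_0.025 = ±1.960
p-value = 0.0004
Decision: reject H₀ at α = 0.05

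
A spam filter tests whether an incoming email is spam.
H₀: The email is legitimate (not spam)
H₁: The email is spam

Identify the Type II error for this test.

Type I error (α): Rejecting H₀ when H₀ is true
Type II error (β): Failing to reject H₀ when H₁ is true

Answer: Letting a spam email through to the inbox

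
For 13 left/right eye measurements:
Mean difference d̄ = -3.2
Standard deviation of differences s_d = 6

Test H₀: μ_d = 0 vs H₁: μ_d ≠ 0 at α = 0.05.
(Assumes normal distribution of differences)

df = n - 1 = 12
SE = s_d/√n = 6/√13 = 1.6641
t = d̄/SE = -3.2/1.6641 = -1.9230
Critical value: t_{0.025,12} = ±2.179
p-value ≈ 0.0785
Decision: fail to reject H₀

Answer: t = -1.9230, fail to reject H₀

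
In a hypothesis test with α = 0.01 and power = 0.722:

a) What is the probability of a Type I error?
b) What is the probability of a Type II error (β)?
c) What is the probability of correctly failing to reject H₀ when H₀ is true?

Answer: a) 0.01, b) 0.278, c) 0.99

Derivation:
a) Type I error probability = α = 0.01
b) Power = P(reject H₀ | H₁ true) = 1 - β = 0.722, so Type II error probability = β = 1 - Power = 0.278
c) P(fail to reject H₀ | H₀ true) = 1 - α = 0.99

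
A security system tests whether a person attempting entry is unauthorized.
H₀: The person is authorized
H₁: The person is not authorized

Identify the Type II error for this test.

Type I error (α): Rejecting H₀ when H₀ is true
Type II error (β): Failing to reject H₀ when H₁ is true

Answer: Granting entry to an unauthorized person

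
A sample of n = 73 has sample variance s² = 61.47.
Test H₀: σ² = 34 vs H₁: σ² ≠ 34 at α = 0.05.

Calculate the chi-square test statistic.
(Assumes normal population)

df = n - 1 = 72
χ² = (n-1)s²/σ₀² = 72×61.47/34 = 130.1718
Critical values: χ²_{0.975,72} = 50.428, χ²_{0.025,72} = 97.353
Rejection region: χ² < 50.428 or χ² > 97.353
Decision: reject H₀

Answer: χ² = 130.1718, reject H₀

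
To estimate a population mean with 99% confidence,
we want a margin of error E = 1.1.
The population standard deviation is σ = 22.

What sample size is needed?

Answer: n = 2655

Derivation:
z_0.005 = 2.576
n = (z×σ/E)² = (2.576×22/1.1)²
n = 2654.3104
Round up: n = 2655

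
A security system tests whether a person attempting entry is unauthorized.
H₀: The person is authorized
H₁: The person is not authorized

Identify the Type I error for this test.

Type I error (α): Rejecting H₀ when H₀ is true
Type II error (β): Failing to reject H₀ when H₁ is true

Answer: Denying entry to an authorized person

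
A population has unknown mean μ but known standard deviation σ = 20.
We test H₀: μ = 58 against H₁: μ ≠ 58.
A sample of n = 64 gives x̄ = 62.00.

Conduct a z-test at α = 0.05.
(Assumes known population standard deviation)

Answer: z = 1.6000, fail to reject H₀

Derivation:
Standard error: SE = σ/√n = 20/√64 = 2.5000
z-statistic: z = (x̄ - μ₀)/SE = (62.00 - 58)/2.5000 = 1.6000
Critical value: ±1.960
p-value = 0.1096
Decision: fail to reject H₀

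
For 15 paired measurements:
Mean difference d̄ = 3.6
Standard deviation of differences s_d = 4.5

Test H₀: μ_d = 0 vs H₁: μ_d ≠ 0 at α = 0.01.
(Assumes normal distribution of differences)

df = n - 1 = 14
SE = s_d/√n = 4.5/√15 = 1.1619
t = d̄/SE = 3.6/1.1619 = 3.0984
Critical value: t_{0.005,14} = ±2.977
p-value ≈ 0.0079
Decision: reject H₀

Answer: t = 3.0984, reject H₀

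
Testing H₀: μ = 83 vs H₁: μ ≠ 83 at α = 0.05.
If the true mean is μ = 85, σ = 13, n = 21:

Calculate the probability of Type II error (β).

Answer: β ≈ 0.8914

Derivation:
SE = σ/√n = 13/√21 = 2.8368
Critical values: μ₀ ± z_0.025×SE = 83 ± 1.960×2.8368
Acceptance region: (77.4399, 88.5601)
Under H₁ (μ = 85): z_high = (88.5601 - 85)/2.8368 = 1.2550, z_low = (77.4399 - 85)/2.8368 = -2.6650
β = P(not reject | H₁) = Φ(1.2550) - Φ(-2.6650) ≈ 0.8914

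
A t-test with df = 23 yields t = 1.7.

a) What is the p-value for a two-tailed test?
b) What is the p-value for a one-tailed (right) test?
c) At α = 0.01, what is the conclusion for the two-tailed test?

Using t-distribution with df = 23:
a) Two-tailed: p = 2×P(T > 1.7) = 0.1026
b) One-tailed: p = P(T > 1.7) = 0.0513
c) 0.1026 ≥ 0.01, fail to reject H₀

Answer: a) 0.1026, b) 0.0513, c) fail to reject H₀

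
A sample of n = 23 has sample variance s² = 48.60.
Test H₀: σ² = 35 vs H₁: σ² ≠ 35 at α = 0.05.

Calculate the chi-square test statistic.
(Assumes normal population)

df = n - 1 = 22
χ² = (n-1)s²/σ₀² = 22×48.60/35 = 30.5486
Critical values: χ²_{0.975,22} = 10.982, χ²_{0.025,22} = 36.781
Rejection region: χ² < 10.982 or χ² > 36.781
Decision: fail to reject H₀

Answer: χ² = 30.5486, fail to reject H₀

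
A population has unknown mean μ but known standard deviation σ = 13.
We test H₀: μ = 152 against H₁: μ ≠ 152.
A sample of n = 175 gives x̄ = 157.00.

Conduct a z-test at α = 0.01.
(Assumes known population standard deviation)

Standard error: SE = σ/√n = 13/√175 = 0.9827
z-statistic: z = (x̄ - μ₀)/SE = (157.00 - 152)/0.9827 = 5.0880
Critical value: ±2.576
p-value < 0.0001
Decision: reject H₀

Answer: z = 5.0880, reject H₀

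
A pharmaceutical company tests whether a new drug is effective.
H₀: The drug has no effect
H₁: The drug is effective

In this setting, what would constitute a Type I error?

Type I error (α): Rejecting H₀ when H₀ is true
Type II error (β): Failing to reject H₀ when H₁ is true

Answer: Concluding the drug is effective when it actually has no effect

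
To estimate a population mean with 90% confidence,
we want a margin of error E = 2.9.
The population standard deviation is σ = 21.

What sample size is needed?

Answer: n = 142

Derivation:
z_0.05 = 1.645
n = (z×σ/E)² = (1.645×21/2.9)²
n = 141.8974
Round up: n = 142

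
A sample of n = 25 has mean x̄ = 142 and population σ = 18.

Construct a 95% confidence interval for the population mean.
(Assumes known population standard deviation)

Answer: (134.9440, 149.0560)

Derivation:
Confidence level: 95%, α = 0.05
z_0.025 = 1.960
SE = σ/√n = 18/√25 = 3.6000
Margin of error = 1.960 × 3.6000 = 7.0560
CI: x̄ ± margin = 142 ± 7.0560
CI: (134.9440, 149.0560)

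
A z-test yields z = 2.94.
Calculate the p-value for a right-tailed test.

For z = 2.94:
p = P(Z > 2.94) = 1 - Φ(2.94) = 0.0016

Answer: p-value ≈ 0.0016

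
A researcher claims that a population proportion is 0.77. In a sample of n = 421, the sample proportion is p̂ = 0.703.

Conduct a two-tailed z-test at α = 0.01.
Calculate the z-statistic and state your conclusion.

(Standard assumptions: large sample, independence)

H₀: p = 0.77, H₁: p ≠ 0.77
Standard error: SE = √(p₀(1-p₀)/n) = √(0.77×0.23/421) = 0.020510
z-statistic: z = (p̂ - p₀)/SE = (0.703 - 0.77)/0.020510 = -3.2667
Critical value: z_0.005 = ±2.576
p-value = 0.0011
Decision: reject H₀ at α = 0.01

Answer: z = -3.2667, reject H₀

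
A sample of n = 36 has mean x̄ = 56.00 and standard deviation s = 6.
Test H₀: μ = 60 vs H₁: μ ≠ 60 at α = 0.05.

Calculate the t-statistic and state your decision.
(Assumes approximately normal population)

Answer: t = -4.0000, reject H₀

Derivation:
df = n - 1 = 35
SE = s/√n = 6/√36 = 1.0000
t = (x̄ - μ₀)/SE = (56.00 - 60)/1.0000 = -4.0000
Critical value: t_{0.025,35} = ±2.030
p-value ≈ 0.0003
Decision: reject H₀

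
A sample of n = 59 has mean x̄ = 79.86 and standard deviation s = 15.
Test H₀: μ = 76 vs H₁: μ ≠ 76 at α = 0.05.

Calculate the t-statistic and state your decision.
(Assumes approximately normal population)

df = n - 1 = 58
SE = s/√n = 15/√59 = 1.9528
t = (x̄ - μ₀)/SE = (79.86 - 76)/1.9528 = 1.9766
Critical value: t_{0.025,58} = ±2.002
p-value ≈ 0.0528
Decision: fail to reject H₀

Answer: t = 1.9766, fail to reject H₀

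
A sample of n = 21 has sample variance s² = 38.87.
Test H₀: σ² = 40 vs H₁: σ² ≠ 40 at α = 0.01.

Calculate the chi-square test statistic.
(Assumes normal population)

df = n - 1 = 20
χ² = (n-1)s²/σ₀² = 20×38.87/40 = 19.4350
Critical values: χ²_{0.995,20} = 7.434, χ²_{0.005,20} = 39.997
Rejection region: χ² < 7.434 or χ² > 39.997
Decision: fail to reject H₀

Answer: χ² = 19.4350, fail to reject H₀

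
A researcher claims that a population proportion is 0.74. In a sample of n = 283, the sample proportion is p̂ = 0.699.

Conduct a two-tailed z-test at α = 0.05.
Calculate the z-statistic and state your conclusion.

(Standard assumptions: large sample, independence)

Answer: z = -1.5724, fail to reject H₀

Derivation:
H₀: p = 0.74, H₁: p ≠ 0.74
Standard error: SE = √(p₀(1-p₀)/n) = √(0.74×0.26/283) = 0.026074
z-statistic: z = (p̂ - p₀)/SE = (0.699 - 0.74)/0.026074 = -1.5724
Critical value: z_0.025 = ±1.960
p-value = 0.1159
Decision: fail to reject H₀ at α = 0.05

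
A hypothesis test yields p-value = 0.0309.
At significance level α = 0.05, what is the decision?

Compare p-value to α:
0.0309 < 0.05
Decision: reject H₀

Answer: reject H₀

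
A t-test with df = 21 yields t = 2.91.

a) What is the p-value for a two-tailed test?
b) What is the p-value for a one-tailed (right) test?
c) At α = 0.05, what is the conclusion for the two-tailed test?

Using t-distribution with df = 21:
a) Two-tailed: p = 2×P(T > 2.91) = 0.0084
b) One-tailed: p = P(T > 2.91) = 0.0042
c) 0.0084 < 0.05, reject H₀

Answer: a) 0.0084, b) 0.0042, c) reject H₀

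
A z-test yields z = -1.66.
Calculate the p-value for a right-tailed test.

Answer: p-value ≈ 0.9515

Derivation:
For z = -1.66:
p = P(Z > -1.66) = 1 - Φ(-1.66) = 0.9515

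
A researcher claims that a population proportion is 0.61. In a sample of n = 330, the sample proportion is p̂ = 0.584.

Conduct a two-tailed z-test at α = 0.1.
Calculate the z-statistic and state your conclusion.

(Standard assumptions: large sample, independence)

H₀: p = 0.61, H₁: p ≠ 0.61
Standard error: SE = √(p₀(1-p₀)/n) = √(0.61×0.39/330) = 0.026850
z-statistic: z = (p̂ - p₀)/SE = (0.584 - 0.61)/0.026850 = -0.9683
Critical value: z_0.05 = ±1.645
p-value = 0.3329
Decision: fail to reject H₀ at α = 0.1

Answer: z = -0.9683, fail to reject H₀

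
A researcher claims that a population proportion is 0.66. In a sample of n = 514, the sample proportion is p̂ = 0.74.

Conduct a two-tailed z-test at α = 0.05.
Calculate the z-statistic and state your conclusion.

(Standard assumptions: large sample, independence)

Answer: z = 3.8289, reject H₀

Derivation:
H₀: p = 0.66, H₁: p ≠ 0.66
Standard error: SE = √(p₀(1-p₀)/n) = √(0.66×0.34/514) = 0.020894
z-statistic: z = (p̂ - p₀)/SE = (0.74 - 0.66)/0.020894 = 3.8289
Critical value: z_0.025 = ±1.960
p-value = 0.0001
Decision: reject H₀ at α = 0.05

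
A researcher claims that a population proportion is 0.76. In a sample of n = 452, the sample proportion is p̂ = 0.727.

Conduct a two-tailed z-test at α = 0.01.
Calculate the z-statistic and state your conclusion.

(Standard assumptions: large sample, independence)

H₀: p = 0.76, H₁: p ≠ 0.76
Standard error: SE = √(p₀(1-p₀)/n) = √(0.76×0.24/452) = 0.020088
z-statistic: z = (p̂ - p₀)/SE = (0.727 - 0.76)/0.020088 = -1.6428
Critical value: z_0.005 = ±2.576
p-value = 0.1004
Decision: fail to reject H₀ at α = 0.01

Answer: z = -1.6428, fail to reject H₀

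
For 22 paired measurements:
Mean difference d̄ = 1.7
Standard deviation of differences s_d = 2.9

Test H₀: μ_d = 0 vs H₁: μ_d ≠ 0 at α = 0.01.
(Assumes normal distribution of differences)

Answer: t = 2.7495, fail to reject H₀

Derivation:
df = n - 1 = 21
SE = s_d/√n = 2.9/√22 = 0.6183
t = d̄/SE = 1.7/0.6183 = 2.7495
Critical value: t_{0.005,21} = ±2.831
p-value ≈ 0.0120
Decision: fail to reject H₀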